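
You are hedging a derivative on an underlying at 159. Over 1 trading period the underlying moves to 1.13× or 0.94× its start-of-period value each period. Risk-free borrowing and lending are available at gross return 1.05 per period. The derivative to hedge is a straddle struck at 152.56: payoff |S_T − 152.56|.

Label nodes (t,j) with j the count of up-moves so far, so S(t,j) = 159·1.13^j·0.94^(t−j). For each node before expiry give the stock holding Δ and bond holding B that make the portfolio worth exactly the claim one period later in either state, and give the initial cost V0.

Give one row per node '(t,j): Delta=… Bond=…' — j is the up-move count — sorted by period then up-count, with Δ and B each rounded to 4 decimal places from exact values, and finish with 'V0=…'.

Risk-neutral probability p* = (R−d)/(u−d) = (1.05−0.94)/(1.13−0.94) = 0.5789.
Terminal payoffs: V(1,0)=3.1000, V(1,1)=27.1100
  t=0,j=0: stock 159.0000 → up 179.6700 (V=27.1100), down 149.4600 (V=3.1000). Price 16.1910; hedge Δ=0.7948, bond B=-110.1774.
The time-0 hedge costs 16.1910, which is the no-arbitrage price.

(0,0): Delta=0.7948 Bond=-110.1774
V0=16.1910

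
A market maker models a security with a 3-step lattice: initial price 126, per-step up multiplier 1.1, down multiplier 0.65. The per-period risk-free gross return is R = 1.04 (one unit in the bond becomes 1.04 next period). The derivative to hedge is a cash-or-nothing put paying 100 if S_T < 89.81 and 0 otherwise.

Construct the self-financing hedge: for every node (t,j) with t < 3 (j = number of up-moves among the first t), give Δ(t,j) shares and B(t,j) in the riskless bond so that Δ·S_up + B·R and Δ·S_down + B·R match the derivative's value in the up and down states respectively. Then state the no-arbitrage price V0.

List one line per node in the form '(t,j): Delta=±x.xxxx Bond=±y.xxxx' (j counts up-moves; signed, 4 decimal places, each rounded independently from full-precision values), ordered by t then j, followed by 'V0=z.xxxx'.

(0,0): Delta=-0.3769 Bond=51.8032
(1,0): Delta=-2.2611 Bond=208.1964
(1,1): Delta=-0.2056 Bond=30.1337
(2,0): Delta=0.0000 Bond=96.1538
(2,1): Delta=-2.4667 Bond=235.0427
(2,2): Delta=0.0000 Bond=0.0000
V0=4.3199

Under the risk-neutral measure, an up-move has probability p* = (R−d)/(u−d) = 0.8667 and values discount at R = 1.04.
Payoff layer (t=3): V(3,0)=100.0000, V(3,1)=100.0000, V(3,2)=0.0000, V(3,3)=0.0000
  t=2,j=0: stock 53.2350 → up 58.5585 (V=100.0000), down 34.6028 (V=100.0000). Price 96.1538; hedge Δ=0.0000, bond B=96.1538.
  t=2,j=1: stock 90.0900 → up 99.0990 (V=0.0000), down 58.5585 (V=100.0000). Price 12.8205; hedge Δ=-2.4667, bond B=235.0427.
  t=2,j=2: stock 152.4600 → up 167.7060 (V=0.0000), down 99.0990 (V=0.0000). Price 0.0000; hedge Δ=0.0000, bond B=0.0000.
  t=1,j=0: stock 81.9000 → up 90.0900 (V=12.8205), down 53.2350 (V=96.1538). Price 23.0112; hedge Δ=-2.2611, bond B=208.1964.
  t=1,j=1: stock 138.6000 → up 152.4600 (V=0.0000), down 90.0900 (V=12.8205). Price 1.6437; hedge Δ=-0.2056, bond B=30.1337.
  t=0,j=0: stock 126.0000 → up 138.6000 (V=1.6437), down 81.9000 (V=23.0112). Price 4.3199; hedge Δ=-0.3769, bond B=51.8032.
The time-0 hedge costs 4.3199, which is the no-arbitrage price.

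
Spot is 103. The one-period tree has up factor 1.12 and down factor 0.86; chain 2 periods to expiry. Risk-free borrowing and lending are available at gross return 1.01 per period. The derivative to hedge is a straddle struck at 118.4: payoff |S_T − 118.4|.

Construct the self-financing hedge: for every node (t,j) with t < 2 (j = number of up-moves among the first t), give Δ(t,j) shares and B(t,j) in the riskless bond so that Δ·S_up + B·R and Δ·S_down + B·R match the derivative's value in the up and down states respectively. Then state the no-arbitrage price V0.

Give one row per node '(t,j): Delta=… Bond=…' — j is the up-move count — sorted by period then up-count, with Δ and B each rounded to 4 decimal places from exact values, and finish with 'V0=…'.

(0,0): Delta=-0.5391 Bond=75.6483
(1,0): Delta=-1.0000 Bond=117.2277
(1,1): Delta=-0.2796 Bond=46.4680
V0=20.1168

Under the risk-neutral measure, an up-move has probability p* = (R−d)/(u−d) = 0.5769 and values discount at R = 1.01.
Payoff layer (t=2): V(2,0)=42.2212, V(2,1)=19.1904, V(2,2)=10.8032
Node (1,0) S=88.5800: V=(p*·19.1904+(1−p*)·42.2212)/1.01=28.6477; Δ=(19.1904−42.2212)/(99.2096−76.1788)=-1.0000; B=V−Δ·S=117.2277
Node (1,1) S=115.3600: V=(p*·10.8032+(1−p*)·19.1904)/1.01=14.2095; Δ=(10.8032−19.1904)/(129.2032−99.2096)=-0.2796; B=V−Δ·S=46.4680
Node (0,0) S=103.0000: V=(p*·14.2095+(1−p*)·28.6477)/1.01=20.1168; Δ=(14.2095−28.6477)/(115.3600−88.5800)=-0.5391; B=V−Δ·S=75.6483
Check: Δ(0,0)·S0 + B(0,0) = 20.1168 = V0.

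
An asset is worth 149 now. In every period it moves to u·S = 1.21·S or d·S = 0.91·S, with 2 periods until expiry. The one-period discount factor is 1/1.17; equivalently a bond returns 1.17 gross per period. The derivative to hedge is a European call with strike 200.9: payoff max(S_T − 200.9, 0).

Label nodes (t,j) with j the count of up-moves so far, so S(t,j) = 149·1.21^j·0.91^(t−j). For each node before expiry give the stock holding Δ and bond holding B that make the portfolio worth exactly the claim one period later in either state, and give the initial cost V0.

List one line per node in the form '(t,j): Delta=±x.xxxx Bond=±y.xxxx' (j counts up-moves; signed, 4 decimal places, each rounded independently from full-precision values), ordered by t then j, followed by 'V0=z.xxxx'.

Risk-neutral probability p* = (R−d)/(u−d) = (1.17−0.91)/(1.21−0.91) = 0.8667.
Terminal values V(2,·): V(2,0)=0.0000, V(2,1)=0.0000, V(2,2)=17.2509
  t=1,j=0: stock 135.5900 → up 164.0639 (V=0.0000), down 123.3869 (V=0.0000). Price 0.0000; hedge Δ=0.0000, bond B=0.0000.
  t=1,j=1: stock 180.2900 → up 218.1509 (V=17.2509), down 164.0639 (V=0.0000). Price 12.7784; hedge Δ=0.3189, bond B=-44.7246.
  t=0,j=0: stock 149.0000 → up 180.2900 (V=12.7784), down 135.5900 (V=0.0000). Price 9.4655; hedge Δ=0.2859, bond B=-33.1293.
Check: Δ(0,0)·S0 + B(0,0) = 9.4655 = V0.

(0,0): Delta=0.2859 Bond=-33.1293
(1,0): Delta=0.0000 Bond=0.0000
(1,1): Delta=0.3189 Bond=-44.7246
V0=9.4655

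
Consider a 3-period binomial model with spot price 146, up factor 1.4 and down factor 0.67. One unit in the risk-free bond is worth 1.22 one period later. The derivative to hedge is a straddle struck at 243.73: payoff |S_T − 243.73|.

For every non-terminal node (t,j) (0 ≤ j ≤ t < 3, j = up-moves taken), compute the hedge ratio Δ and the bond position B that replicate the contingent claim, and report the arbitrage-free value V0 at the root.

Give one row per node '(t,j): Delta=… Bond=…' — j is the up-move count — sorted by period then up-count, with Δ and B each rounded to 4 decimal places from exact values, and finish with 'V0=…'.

(0,0): Delta=0.1228 Bond=44.1935
(1,0): Delta=-1.0000 Bond=163.7530
(1,1): Delta=0.2987 Bond=17.9695
(2,0): Delta=-1.0000 Bond=199.7787
(2,1): Delta=-1.0000 Bond=199.7787
(2,2): Delta=0.5021 Bond=-36.2846
V0=62.1292

Risk-neutral probability p* = (R−d)/(u−d) = (1.22−0.67)/(1.4−0.67) = 0.7534.
Payoff layer (t=3): V(3,0)=199.8186, V(3,1)=151.9748, V(3,2)=52.0028, V(3,3)=156.8940
Node (2,0) S=65.5394: V=(p*·151.9748+(1−p*)·199.8186)/1.22=134.2393; Δ=(151.9748−199.8186)/(91.7552−43.9114)=-1.0000; B=V−Δ·S=199.7787
Node (2,1) S=136.9480: V=(p*·52.0028+(1−p*)·151.9748)/1.22=62.8307; Δ=(52.0028−151.9748)/(191.7272−91.7552)=-1.0000; B=V−Δ·S=199.7787
Node (2,2) S=286.1600: V=(p*·156.8940+(1−p*)·52.0028)/1.22=107.4020; Δ=(156.8940−52.0028)/(400.6240−191.7272)=0.5021; B=V−Δ·S=-36.2846
Node (1,0) S=97.8200: V=(p*·62.8307+(1−p*)·134.2393)/1.22=65.9330; Δ=(62.8307−134.2393)/(136.9480−65.5394)=-1.0000; B=V−Δ·S=163.7530
Node (1,1) S=204.4000: V=(p*·107.4020+(1−p*)·62.8307)/1.22=79.0261; Δ=(107.4020−62.8307)/(286.1600−136.9480)=0.2987; B=V−Δ·S=17.9695
Node (0,0) S=146.0000: V=(p*·79.0261+(1−p*)·65.9330)/1.22=62.1292; Δ=(79.0261−65.9330)/(204.4000−97.8200)=0.1228; B=V−Δ·S=44.1935
Root portfolio cost Δ·146+B reproduces V0=62.1292.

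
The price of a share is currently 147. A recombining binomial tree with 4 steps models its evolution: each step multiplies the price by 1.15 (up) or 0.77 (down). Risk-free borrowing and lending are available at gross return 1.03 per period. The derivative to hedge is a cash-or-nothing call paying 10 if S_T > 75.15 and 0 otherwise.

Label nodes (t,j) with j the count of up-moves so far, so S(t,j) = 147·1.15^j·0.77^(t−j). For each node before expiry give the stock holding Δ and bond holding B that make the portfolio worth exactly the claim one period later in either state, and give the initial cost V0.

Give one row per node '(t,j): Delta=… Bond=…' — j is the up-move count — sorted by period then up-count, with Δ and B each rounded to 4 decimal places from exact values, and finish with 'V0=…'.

(0,0): Delta=0.0052 Bond=8.0381
(1,0): Delta=0.0219 Bond=6.3896
(1,1): Delta=0.0000 Bond=9.1514
(2,0): Delta=0.0926 Bond=0.4178
(2,1): Delta=0.0000 Bond=9.4260
(2,2): Delta=0.0000 Bond=9.4260
(3,0): Delta=0.3921 Bond=-19.6730
(3,1): Delta=0.0000 Bond=9.7087
(3,2): Delta=0.0000 Bond=9.7087
(3,3): Delta=0.0000 Bond=9.7087
V0=8.7965

Risk-neutral probability p* = (R−d)/(u−d) = (1.03−0.77)/(1.15−0.77) = 0.6842.
Terminal payoffs: V(4,0)=0.0000, V(4,1)=10.0000, V(4,2)=10.0000, V(4,3)=10.0000, V(4,4)=10.0000
  t=3,j=0: stock 67.1104 → up 77.1769 (V=10.0000), down 51.6750 (V=0.0000). Price 6.6428; hedge Δ=0.3921, bond B=-19.6730.
  t=3,j=1: stock 100.2297 → up 115.2642 (V=10.0000), down 77.1769 (V=10.0000). Price 9.7087; hedge Δ=0.0000, bond B=9.7087.
  t=3,j=2: stock 149.6938 → up 172.1478 (V=10.0000), down 115.2642 (V=10.0000). Price 9.7087; hedge Δ=0.0000, bond B=9.7087.
  t=3,j=3: stock 223.5686 → up 257.1039 (V=10.0000), down 172.1478 (V=10.0000). Price 9.7087; hedge Δ=0.0000, bond B=9.7087.
  t=2,j=0: stock 87.1563 → up 100.2297 (V=9.7087), down 67.1104 (V=6.6428). Price 8.4860; hedge Δ=0.0926, bond B=0.4178.
  t=2,j=1: stock 130.1685 → up 149.6938 (V=9.7087), down 100.2297 (V=9.7087). Price 9.4260; hedge Δ=0.0000, bond B=9.4260.
  t=2,j=2: stock 194.4075 → up 223.5686 (V=9.7087), down 149.6938 (V=9.7087). Price 9.4260; hedge Δ=0.0000, bond B=9.4260.
  t=1,j=0: stock 113.1900 → up 130.1685 (V=9.4260), down 87.1563 (V=8.4860). Price 8.8632; hedge Δ=0.0219, bond B=6.3896.
  t=1,j=1: stock 169.0500 → up 194.4075 (V=9.4260), down 130.1685 (V=9.4260). Price 9.1514; hedge Δ=0.0000, bond B=9.1514.
  t=0,j=0: stock 147.0000 → up 169.0500 (V=9.1514), down 113.1900 (V=8.8632). Price 8.7965; hedge Δ=0.0052, bond B=8.0381.
The time-0 hedge costs 8.7965, which is the no-arbitrage price.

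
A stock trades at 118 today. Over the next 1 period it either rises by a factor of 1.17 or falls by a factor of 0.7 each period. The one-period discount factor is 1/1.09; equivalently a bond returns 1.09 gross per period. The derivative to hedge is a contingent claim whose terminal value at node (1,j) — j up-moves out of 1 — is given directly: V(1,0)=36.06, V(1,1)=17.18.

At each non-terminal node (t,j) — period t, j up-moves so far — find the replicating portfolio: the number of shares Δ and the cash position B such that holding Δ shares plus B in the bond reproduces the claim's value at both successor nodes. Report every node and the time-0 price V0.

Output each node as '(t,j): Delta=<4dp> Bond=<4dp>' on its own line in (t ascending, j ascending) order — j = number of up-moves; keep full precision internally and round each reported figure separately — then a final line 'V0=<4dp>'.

Since d<R<u, set p* = (R−d)/(u−d) = 0.8298; price each node as the discounted p*-expectation of its children.
At expiry t=1: V(1,0)=36.0600, V(1,1)=17.1800
(0,0): S=118.0000. Δ = (V_up−V_dn)/(S_up−S_dn) = (17.1800−36.0600)/(138.0600−82.6000) = -0.3404. V = [p*·17.1800 + (1−p*)·36.0600]/1.09 = 18.7097. B = V − Δ·S = 58.8800.
Self-financing check: at every node Δ·S+B equals the discounted successor values.

(0,0): Delta=-0.3404 Bond=58.8800
V0=18.7097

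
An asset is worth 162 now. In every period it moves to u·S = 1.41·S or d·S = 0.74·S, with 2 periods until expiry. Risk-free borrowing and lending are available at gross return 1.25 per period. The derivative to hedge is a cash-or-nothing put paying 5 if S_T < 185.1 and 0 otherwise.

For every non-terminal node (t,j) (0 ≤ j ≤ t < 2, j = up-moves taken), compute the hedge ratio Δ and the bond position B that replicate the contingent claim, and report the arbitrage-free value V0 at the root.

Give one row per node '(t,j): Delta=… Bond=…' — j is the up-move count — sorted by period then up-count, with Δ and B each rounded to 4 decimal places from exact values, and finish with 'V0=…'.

No-arbitrage ⇒ martingale measure with p* = (R−d)/(u−d) = 0.7612.
At expiry t=2: V(2,0)=5.0000, V(2,1)=5.0000, V(2,2)=0.0000
Node (1,0) S=119.8800: V=(p*·5.0000+(1−p*)·5.0000)/1.25=4.0000; Δ=(5.0000−5.0000)/(169.0308−88.7112)=0.0000; B=V−Δ·S=4.0000
Node (1,1) S=228.4200: V=(p*·0.0000+(1−p*)·5.0000)/1.25=0.9552; Δ=(0.0000−5.0000)/(322.0722−169.0308)=-0.0327; B=V−Δ·S=8.4179
Node (0,0) S=162.0000: V=(p*·0.9552+(1−p*)·4.0000)/1.25=1.3459; Δ=(0.9552−4.0000)/(228.4200−119.8800)=-0.0281; B=V−Δ·S=5.8903
Check: Δ(0,0)·S0 + B(0,0) = 1.3459 = V0.

(0,0): Delta=-0.0281 Bond=5.8903
(1,0): Delta=0.0000 Bond=4.0000
(1,1): Delta=-0.0327 Bond=8.4179
V0=1.3459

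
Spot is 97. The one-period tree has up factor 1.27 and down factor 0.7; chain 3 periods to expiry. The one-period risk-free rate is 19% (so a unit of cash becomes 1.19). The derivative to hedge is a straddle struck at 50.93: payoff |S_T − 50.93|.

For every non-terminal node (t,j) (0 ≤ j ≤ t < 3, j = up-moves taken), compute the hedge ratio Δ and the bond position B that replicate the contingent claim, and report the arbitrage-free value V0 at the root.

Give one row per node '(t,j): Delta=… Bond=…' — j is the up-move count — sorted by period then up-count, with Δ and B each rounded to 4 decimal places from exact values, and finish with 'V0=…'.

No-arbitrage ⇒ martingale measure with p* = (R−d)/(u−d) = 0.8596.
Payoff layer (t=3): V(3,0)=17.6590, V(3,1)=9.4331, V(3,2)=58.5859, V(3,3)=147.7632
(2,0): S=47.5300. Δ = (V_up−V_dn)/(S_up−S_dn) = (9.4331−17.6590)/(60.3631−33.2710) = -0.3036. V = [p*·9.4331 + (1−p*)·17.6590]/1.19 = 8.8972. B = V − Δ·S = 23.3286.
(2,1): S=86.2330. Δ = (V_up−V_dn)/(S_up−S_dn) = (58.5859−9.4331)/(109.5159−60.3631) = 1.0000. V = [p*·58.5859 + (1−p*)·9.4331]/1.19 = 43.4347. B = V − Δ·S = -42.7983.
(2,2): S=156.4513. Δ = (V_up−V_dn)/(S_up−S_dn) = (147.7632−58.5859)/(198.6932−109.5159) = 1.0000. V = [p*·147.7632 + (1−p*)·58.5859]/1.19 = 113.6530. B = V − Δ·S = -42.7983.
(1,0): S=67.9000. Δ = (V_up−V_dn)/(S_up−S_dn) = (43.4347−8.8972)/(86.2330−47.5300) = 0.8924. V = [p*·43.4347 + (1−p*)·8.8972]/1.19 = 32.4263. B = V − Δ·S = -28.1658.
(1,1): S=123.1900. Δ = (V_up−V_dn)/(S_up−S_dn) = (113.6530−43.4347)/(156.4513−86.2330) = 1.0000. V = [p*·113.6530 + (1−p*)·43.4347]/1.19 = 87.2250. B = V − Δ·S = -35.9650.
(0,0): S=97.0000. Δ = (V_up−V_dn)/(S_up−S_dn) = (87.2250−32.4263)/(123.1900−67.9000) = 0.9911. V = [p*·87.2250 + (1−p*)·32.4263]/1.19 = 66.8353. B = V − Δ·S = -29.3028.
Check: Δ(0,0)·S0 + B(0,0) = 66.8353 = V0.

(0,0): Delta=0.9911 Bond=-29.3028
(1,0): Delta=0.8924 Bond=-28.1658
(1,1): Delta=1.0000 Bond=-35.9650
(2,0): Delta=-0.3036 Bond=23.3286
(2,1): Delta=1.0000 Bond=-42.7983
(2,2): Delta=1.0000 Bond=-42.7983
V0=66.8353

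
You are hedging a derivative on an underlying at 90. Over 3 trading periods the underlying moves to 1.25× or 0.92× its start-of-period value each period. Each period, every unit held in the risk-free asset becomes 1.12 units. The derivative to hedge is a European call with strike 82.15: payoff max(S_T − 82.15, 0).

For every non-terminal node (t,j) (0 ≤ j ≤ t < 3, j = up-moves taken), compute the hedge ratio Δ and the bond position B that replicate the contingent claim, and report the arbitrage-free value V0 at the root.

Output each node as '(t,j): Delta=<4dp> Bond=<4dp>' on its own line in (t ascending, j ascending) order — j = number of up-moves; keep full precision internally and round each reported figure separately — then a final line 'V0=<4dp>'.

(0,0): Delta=0.9497 Bond=-53.4234
(1,0): Delta=0.8447 Bond=-51.1337
(1,1): Delta=1.0000 Bond=-65.4895
(2,0): Delta=0.5199 Bond=-32.5335
(2,1): Delta=1.0000 Bond=-73.3482
(2,2): Delta=1.0000 Bond=-73.3482
V0=32.0524

Risk-neutral probability p* = (R−d)/(u−d) = (1.12−0.92)/(1.25−0.92) = 0.6061.
Terminal payoffs: V(3,0)=0.0000, V(3,1)=13.0700, V(3,2)=47.2250, V(3,3)=93.6312
Node (2,0) S=76.1760: V=(p*·13.0700+(1−p*)·0.0000)/1.12=7.0725; Δ=(13.0700−0.0000)/(95.2200−70.0819)=0.5199; B=V−Δ·S=-32.5335
Node (2,1) S=103.5000: V=(p*·47.2250+(1−p*)·13.0700)/1.12=30.1518; Δ=(47.2250−13.0700)/(129.3750−95.2200)=1.0000; B=V−Δ·S=-73.3482
Node (2,2) S=140.6250: V=(p*·93.6312+(1−p*)·47.2250)/1.12=67.2768; Δ=(93.6312−47.2250)/(175.7812−129.3750)=1.0000; B=V−Δ·S=-73.3482
Node (1,0) S=82.8000: V=(p*·30.1518+(1−p*)·7.0725)/1.12=18.8035; Δ=(30.1518−7.0725)/(103.5000−76.1760)=0.8447; B=V−Δ·S=-51.1337
Node (1,1) S=112.5000: V=(p*·67.2768+(1−p*)·30.1518)/1.12=47.0105; Δ=(67.2768−30.1518)/(140.6250−103.5000)=1.0000; B=V−Δ·S=-65.4895
Node (0,0) S=90.0000: V=(p*·47.0105+(1−p*)·18.8035)/1.12=32.0524; Δ=(47.0105−18.8035)/(112.5000−82.8000)=0.9497; B=V−Δ·S=-53.4234
Root portfolio cost Δ·90+B reproduces V0=32.0524.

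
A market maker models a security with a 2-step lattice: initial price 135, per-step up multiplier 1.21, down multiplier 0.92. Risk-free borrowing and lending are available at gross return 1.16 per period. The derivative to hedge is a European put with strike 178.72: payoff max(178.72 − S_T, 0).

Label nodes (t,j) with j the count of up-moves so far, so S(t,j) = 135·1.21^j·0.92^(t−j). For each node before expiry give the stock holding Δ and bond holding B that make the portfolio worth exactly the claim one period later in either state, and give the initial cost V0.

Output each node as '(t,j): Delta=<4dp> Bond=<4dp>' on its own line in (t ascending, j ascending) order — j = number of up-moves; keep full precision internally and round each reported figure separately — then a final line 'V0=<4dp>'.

(0,0): Delta=-0.6550 Bond=95.8763
(1,0): Delta=-1.0000 Bond=154.0690
(1,1): Delta=-0.6003 Bond=102.2889
V0=7.4551

The replicating-portfolio and risk-neutral prices coincide; use p* = (1.16−0.92)/(1.21−0.92) = 0.8276 for the latter.
Terminal payoffs: V(2,0)=64.4560, V(2,1)=28.4380, V(2,2)=0.0000
(1,0): S=124.2000. Δ = (V_up−V_dn)/(S_up−S_dn) = (28.4380−64.4560)/(150.2820−114.2640) = -1.0000. V = [p*·28.4380 + (1−p*)·64.4560]/1.16 = 29.8690. B = V − Δ·S = 154.0690.
(1,1): S=163.3500. Δ = (V_up−V_dn)/(S_up−S_dn) = (0.0000−28.4380)/(197.6535−150.2820) = -0.6003. V = [p*·0.0000 + (1−p*)·28.4380]/1.16 = 4.2268. B = V − Δ·S = 102.2889.
(0,0): S=135.0000. Δ = (V_up−V_dn)/(S_up−S_dn) = (4.2268−29.8690)/(163.3500−124.2000) = -0.6550. V = [p*·4.2268 + (1−p*)·29.8690]/1.16 = 7.4551. B = V − Δ·S = 95.8763.
Each (Δ,B) replicates both successor values, so the strategy is self-financing and V0 is arbitrage-free.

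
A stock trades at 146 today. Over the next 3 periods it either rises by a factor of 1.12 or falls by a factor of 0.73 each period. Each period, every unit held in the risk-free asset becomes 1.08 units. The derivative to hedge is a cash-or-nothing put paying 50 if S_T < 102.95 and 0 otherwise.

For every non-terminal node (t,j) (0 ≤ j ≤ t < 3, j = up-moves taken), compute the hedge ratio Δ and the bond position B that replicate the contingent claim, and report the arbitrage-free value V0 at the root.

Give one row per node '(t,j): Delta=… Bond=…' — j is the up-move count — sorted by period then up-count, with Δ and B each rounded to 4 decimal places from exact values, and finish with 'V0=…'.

(0,0): Delta=-0.1386 Bond=21.4012
(1,0): Delta=-0.9996 Bond=114.8755
(1,1): Delta=-0.0745 Bond=12.6262
(2,0): Delta=0.0000 Bond=46.2963
(2,1): Delta=-1.0740 Bond=132.9535
(2,2): Delta=0.0000 Bond=0.0000
V0=1.1669

Since d<R<u, set p* = (R−d)/(u−d) = 0.8974; price each node as the discounted p*-expectation of its children.
Payoff layer (t=3): V(3,0)=50.0000, V(3,1)=50.0000, V(3,2)=0.0000, V(3,3)=0.0000
Node (2,0) S=77.8034: V=(p*·50.0000+(1−p*)·50.0000)/1.08=46.2963; Δ=(50.0000−50.0000)/(87.1398−56.7965)=0.0000; B=V−Δ·S=46.2963
Node (2,1) S=119.3696: V=(p*·0.0000+(1−p*)·50.0000)/1.08=4.7483; Δ=(0.0000−50.0000)/(133.6940−87.1398)=-1.0740; B=V−Δ·S=132.9535
Node (2,2) S=183.1424: V=(p*·0.0000+(1−p*)·0.0000)/1.08=0.0000; Δ=(0.0000−0.0000)/(205.1195−133.6940)=0.0000; B=V−Δ·S=0.0000
Node (1,0) S=106.5800: V=(p*·4.7483+(1−p*)·46.2963)/1.08=8.3423; Δ=(4.7483−46.2963)/(119.3696−77.8034)=-0.9996; B=V−Δ·S=114.8755
Node (1,1) S=163.5200: V=(p*·0.0000+(1−p*)·4.7483)/1.08=0.4509; Δ=(0.0000−4.7483)/(183.1424−119.3696)=-0.0745; B=V−Δ·S=12.6262
Node (0,0) S=146.0000: V=(p*·0.4509+(1−p*)·8.3423)/1.08=1.1669; Δ=(0.4509−8.3423)/(163.5200−106.5800)=-0.1386; B=V−Δ·S=21.4012
The time-0 hedge costs 1.1669, which is the no-arbitrage price.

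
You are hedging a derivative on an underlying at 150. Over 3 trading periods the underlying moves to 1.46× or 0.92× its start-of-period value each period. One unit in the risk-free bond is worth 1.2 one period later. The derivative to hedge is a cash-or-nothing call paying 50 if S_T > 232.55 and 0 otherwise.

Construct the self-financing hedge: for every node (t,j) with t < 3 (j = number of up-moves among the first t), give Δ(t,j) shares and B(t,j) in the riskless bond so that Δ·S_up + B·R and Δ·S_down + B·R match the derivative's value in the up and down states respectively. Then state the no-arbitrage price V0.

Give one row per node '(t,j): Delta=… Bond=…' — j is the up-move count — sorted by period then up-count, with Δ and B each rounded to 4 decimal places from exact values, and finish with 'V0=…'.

Under the risk-neutral measure, an up-move has probability p* = (R−d)/(u−d) = 0.5185 and values discount at R = 1.2.
Terminal payoffs: V(3,0)=0.0000, V(3,1)=0.0000, V(3,2)=50.0000, V(3,3)=50.0000
(2,0): S=126.9600. Δ = (V_up−V_dn)/(S_up−S_dn) = (0.0000−0.0000)/(185.3616−116.8032) = 0.0000. V = [p*·0.0000 + (1−p*)·0.0000]/1.2 = 0.0000. B = V − Δ·S = 0.0000.
(2,1): S=201.4800. Δ = (V_up−V_dn)/(S_up−S_dn) = (50.0000−0.0000)/(294.1608−185.3616) = 0.4596. V = [p*·50.0000 + (1−p*)·0.0000]/1.2 = 21.6049. B = V − Δ·S = -70.9877.
(2,2): S=319.7400. Δ = (V_up−V_dn)/(S_up−S_dn) = (50.0000−50.0000)/(466.8204−294.1608) = 0.0000. V = [p*·50.0000 + (1−p*)·50.0000]/1.2 = 41.6667. B = V − Δ·S = 41.6667.
(1,0): S=138.0000. Δ = (V_up−V_dn)/(S_up−S_dn) = (21.6049−0.0000)/(201.4800−126.9600) = 0.2899. V = [p*·21.6049 + (1−p*)·0.0000]/1.2 = 9.3355. B = V − Δ·S = -30.6737.
(1,1): S=219.0000. Δ = (V_up−V_dn)/(S_up−S_dn) = (41.6667−21.6049)/(319.7400−201.4800) = 0.1696. V = [p*·41.6667 + (1−p*)·21.6049]/1.2 = 26.6728. B = V − Δ·S = -10.4786.
(0,0): S=150.0000. Δ = (V_up−V_dn)/(S_up−S_dn) = (26.6728−9.3355)/(219.0000−138.0000) = 0.2140. V = [p*·26.6728 + (1−p*)·9.3355]/1.2 = 15.2710. B = V − Δ·S = -16.8351.
The time-0 hedge costs 15.2710, which is the no-arbitrage price.

(0,0): Delta=0.2140 Bond=-16.8351
(1,0): Delta=0.2899 Bond=-30.6737
(1,1): Delta=0.1696 Bond=-10.4786
(2,0): Delta=0.0000 Bond=0.0000
(2,1): Delta=0.4596 Bond=-70.9877
(2,2): Delta=0.0000 Bond=41.6667
V0=15.2710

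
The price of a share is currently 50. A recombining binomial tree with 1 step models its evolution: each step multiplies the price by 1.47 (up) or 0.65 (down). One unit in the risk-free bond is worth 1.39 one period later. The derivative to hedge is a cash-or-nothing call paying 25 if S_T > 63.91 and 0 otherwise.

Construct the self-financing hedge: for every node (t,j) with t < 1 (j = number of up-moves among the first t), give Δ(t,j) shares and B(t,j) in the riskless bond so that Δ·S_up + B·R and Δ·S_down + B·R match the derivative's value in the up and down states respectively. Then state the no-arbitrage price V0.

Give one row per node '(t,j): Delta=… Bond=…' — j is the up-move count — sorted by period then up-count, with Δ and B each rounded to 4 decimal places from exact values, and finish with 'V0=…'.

(0,0): Delta=0.6098 Bond=-14.2569
V0=16.2309

Since d<R<u, set p* = (R−d)/(u−d) = 0.9024; price each node as the discounted p*-expectation of its children.
Payoff layer (t=1): V(1,0)=0.0000, V(1,1)=25.0000
  t=0,j=0: stock 50.0000 → up 73.5000 (V=25.0000), down 32.5000 (V=0.0000). Price 16.2309; hedge Δ=0.6098, bond B=-14.2569.
Check: Δ(0,0)·S0 + B(0,0) = 16.2309 = V0.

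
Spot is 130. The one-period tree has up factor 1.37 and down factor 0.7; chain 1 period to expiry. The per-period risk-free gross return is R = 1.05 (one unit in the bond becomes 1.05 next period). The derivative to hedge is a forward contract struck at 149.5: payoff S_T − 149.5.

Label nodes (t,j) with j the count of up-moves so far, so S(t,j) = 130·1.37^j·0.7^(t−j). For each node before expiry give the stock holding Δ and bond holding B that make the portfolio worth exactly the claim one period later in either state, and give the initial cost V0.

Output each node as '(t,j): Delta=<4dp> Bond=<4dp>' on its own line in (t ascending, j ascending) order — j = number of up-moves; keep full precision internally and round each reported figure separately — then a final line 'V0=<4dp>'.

Risk-neutral probability p* = (R−d)/(u−d) = (1.05−0.7)/(1.37−0.7) = 0.5224.
Payoff layer (t=1): V(1,0)=-58.5000, V(1,1)=28.6000
(0,0): S=130.0000. Δ = (V_up−V_dn)/(S_up−S_dn) = (28.6000−-58.5000)/(178.1000−91.0000) = 1.0000. V = [p*·28.6000 + (1−p*)·-58.5000]/1.05 = -12.3810. B = V − Δ·S = -142.3810.
Check: Δ(0,0)·S0 + B(0,0) = -12.3810 = V0.

(0,0): Delta=1.0000 Bond=-142.3810
V0=-12.3810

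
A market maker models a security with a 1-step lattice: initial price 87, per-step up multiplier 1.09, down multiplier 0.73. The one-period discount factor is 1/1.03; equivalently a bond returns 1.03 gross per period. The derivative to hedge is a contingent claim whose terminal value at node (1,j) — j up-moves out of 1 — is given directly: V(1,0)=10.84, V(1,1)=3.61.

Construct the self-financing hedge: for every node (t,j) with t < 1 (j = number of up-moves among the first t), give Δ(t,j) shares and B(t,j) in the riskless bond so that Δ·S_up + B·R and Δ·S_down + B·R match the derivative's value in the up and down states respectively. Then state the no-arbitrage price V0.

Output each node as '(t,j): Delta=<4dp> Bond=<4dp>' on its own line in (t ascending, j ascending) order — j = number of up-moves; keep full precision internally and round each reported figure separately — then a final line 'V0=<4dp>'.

No-arbitrage ⇒ martingale measure with p* = (R−d)/(u−d) = 0.8333.
At expiry t=1: V(1,0)=10.8400, V(1,1)=3.6100
(0,0): S=87.0000. Δ = (V_up−V_dn)/(S_up−S_dn) = (3.6100−10.8400)/(94.8300−63.5100) = -0.2308. V = [p*·3.6100 + (1−p*)·10.8400]/1.03 = 4.6748. B = V − Δ·S = 24.7581.
The time-0 hedge costs 4.6748, which is the no-arbitrage price.

(0,0): Delta=-0.2308 Bond=24.7581
V0=4.6748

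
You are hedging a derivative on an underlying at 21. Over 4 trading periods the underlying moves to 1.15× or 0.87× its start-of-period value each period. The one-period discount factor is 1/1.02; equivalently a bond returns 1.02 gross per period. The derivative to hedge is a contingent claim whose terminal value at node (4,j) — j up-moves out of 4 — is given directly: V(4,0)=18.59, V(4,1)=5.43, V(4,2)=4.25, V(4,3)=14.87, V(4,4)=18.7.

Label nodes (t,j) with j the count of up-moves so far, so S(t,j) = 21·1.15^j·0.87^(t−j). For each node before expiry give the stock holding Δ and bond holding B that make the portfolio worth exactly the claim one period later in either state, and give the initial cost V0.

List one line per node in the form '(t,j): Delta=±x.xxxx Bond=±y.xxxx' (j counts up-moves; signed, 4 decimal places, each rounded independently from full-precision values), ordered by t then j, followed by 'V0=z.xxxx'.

(0,0): Delta=0.4981 Bond=-1.7837
(1,0): Delta=-0.0706 Bond=8.5716
(1,1): Delta=0.8710 Bond=-10.8249
(2,0): Delta=-1.4852 Bond=31.2272
(2,1): Delta=0.8568 Bond=-10.7433
(2,2): Delta=0.8803 Bond=-11.2998
(3,0): Delta=-3.3988 Bond=58.3137
(3,1): Delta=-0.2306 Bond=8.9181
(3,2): Delta=1.5698 Bond=-28.1842
(3,3): Delta=0.4283 Bond=2.9114
V0=8.6766

Risk-neutral probability p* = (R−d)/(u−d) = (1.02−0.87)/(1.15−0.87) = 0.5357.
Terminal payoffs: V(4,0)=18.5900, V(4,1)=5.4300, V(4,2)=4.2500, V(4,3)=14.8700, V(4,4)=18.7000
  t=3,j=0: stock 13.8286 → up 15.9028 (V=5.4300), down 12.0308 (V=18.5900). Price 11.3137; hedge Δ=-3.3988, bond B=58.3137.
  t=3,j=1: stock 18.2791 → up 21.0210 (V=4.2500), down 15.9028 (V=5.4300). Price 4.7038; hedge Δ=-0.2306, bond B=8.9181.
  t=3,j=2: stock 24.1621 → up 27.7864 (V=14.8700), down 21.0210 (V=4.2500). Price 9.7444; hedge Δ=1.5698, bond B=-28.1842.
  t=3,j=3: stock 31.9384 → up 36.7291 (V=18.7000), down 27.7864 (V=14.8700). Price 16.5900; hedge Δ=0.4283, bond B=2.9114.
  t=2,j=0: stock 15.8949 → up 18.2791 (V=4.7038), down 13.8286 (V=11.3137). Price 7.6203; hedge Δ=-1.4852, bond B=31.2272.
  t=2,j=1: stock 21.0105 → up 24.1621 (V=9.7444), down 18.2791 (V=4.7038). Price 7.2589; hedge Δ=0.8568, bond B=-10.7433.
  t=2,j=2: stock 27.7725 → up 31.9384 (V=16.5900), down 24.1621 (V=9.7444). Price 13.1487; hedge Δ=0.8803, bond B=-11.2998.
  t=1,j=0: stock 18.2700 → up 21.0105 (V=7.2589), down 15.8949 (V=7.6203). Price 7.2811; hedge Δ=-0.0706, bond B=8.5716.
  t=1,j=1: stock 24.1500 → up 27.7725 (V=13.1487), down 21.0105 (V=7.2589). Price 10.2100; hedge Δ=0.8710, bond B=-10.8249.
  t=0,j=0: stock 21.0000 → up 24.1500 (V=10.2100), down 18.2700 (V=7.2811). Price 8.6766; hedge Δ=0.4981, bond B=-1.7837.
Self-financing check: at every node Δ·S+B equals the discounted successor values.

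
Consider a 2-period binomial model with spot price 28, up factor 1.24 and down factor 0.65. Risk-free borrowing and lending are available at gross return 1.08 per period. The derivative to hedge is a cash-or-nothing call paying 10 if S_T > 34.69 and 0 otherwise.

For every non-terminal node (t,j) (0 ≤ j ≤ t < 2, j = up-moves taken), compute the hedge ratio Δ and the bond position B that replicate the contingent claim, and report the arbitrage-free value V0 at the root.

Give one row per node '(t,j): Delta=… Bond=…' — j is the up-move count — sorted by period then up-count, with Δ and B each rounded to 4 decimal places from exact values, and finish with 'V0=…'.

Under the risk-neutral measure, an up-move has probability p* = (R−d)/(u−d) = 0.7288 and values discount at R = 1.08.
Terminal values V(2,·): V(2,0)=0.0000, V(2,1)=0.0000, V(2,2)=10.0000
  t=1,j=0: stock 18.2000 → up 22.5680 (V=0.0000), down 11.8300 (V=0.0000). Price 0.0000; hedge Δ=0.0000, bond B=0.0000.
  t=1,j=1: stock 34.7200 → up 43.0528 (V=10.0000), down 22.5680 (V=0.0000). Price 6.7483; hedge Δ=0.4882, bond B=-10.2009.
  t=0,j=0: stock 28.0000 → up 34.7200 (V=6.7483), down 18.2000 (V=0.0000). Price 4.5539; hedge Δ=0.4085, bond B=-6.8838.
Check: Δ(0,0)·S0 + B(0,0) = 4.5539 = V0.

(0,0): Delta=0.4085 Bond=-6.8838
(1,0): Delta=0.0000 Bond=0.0000
(1,1): Delta=0.4882 Bond=-10.2009
V0=4.5539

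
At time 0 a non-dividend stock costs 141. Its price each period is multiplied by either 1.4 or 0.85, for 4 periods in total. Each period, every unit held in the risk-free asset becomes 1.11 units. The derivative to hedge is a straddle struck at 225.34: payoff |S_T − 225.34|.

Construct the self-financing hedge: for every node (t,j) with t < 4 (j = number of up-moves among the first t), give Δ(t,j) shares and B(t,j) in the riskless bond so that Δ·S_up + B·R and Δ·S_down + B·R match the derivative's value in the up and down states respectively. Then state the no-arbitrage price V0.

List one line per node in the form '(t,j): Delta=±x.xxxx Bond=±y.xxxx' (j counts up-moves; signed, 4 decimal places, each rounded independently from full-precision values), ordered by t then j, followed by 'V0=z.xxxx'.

The replicating-portfolio and risk-neutral prices coincide; use p* = (1.11−0.85)/(1.4−0.85) = 0.4727 for the latter.
Terminal payoffs: V(4,0)=151.7371, V(4,1)=104.1117, V(4,2)=25.6699, V(4,3)=103.5284, V(4,4)=316.3256
(3,0): S=86.5916. Δ = (V_up−V_dn)/(S_up−S_dn) = (104.1117−151.7371)/(121.2283−73.6029) = -1.0000. V = [p*·104.1117 + (1−p*)·151.7371]/1.11 = 116.4174. B = V − Δ·S = 203.0090.
(3,1): S=142.6215. Δ = (V_up−V_dn)/(S_up−S_dn) = (25.6699−104.1117)/(199.6701−121.2283) = -1.0000. V = [p*·25.6699 + (1−p*)·104.1117]/1.11 = 60.3875. B = V − Δ·S = 203.0090.
(3,2): S=234.9060. Δ = (V_up−V_dn)/(S_up−S_dn) = (103.5284−25.6699)/(328.8684−199.6701) = 0.6026. V = [p*·103.5284 + (1−p*)·25.6699]/1.11 = 56.2844. B = V − Δ·S = -85.2765.
(3,3): S=386.9040. Δ = (V_up−V_dn)/(S_up−S_dn) = (316.3256−103.5284)/(541.6656−328.8684) = 1.0000. V = [p*·316.3256 + (1−p*)·103.5284]/1.11 = 183.8950. B = V − Δ·S = -203.0090.
(2,0): S=101.8725. Δ = (V_up−V_dn)/(S_up−S_dn) = (60.3875−116.4174)/(142.6215−86.5916) = -1.0000. V = [p*·60.3875 + (1−p*)·116.4174]/1.11 = 81.0185. B = V − Δ·S = 182.8910.
(2,1): S=167.7900. Δ = (V_up−V_dn)/(S_up−S_dn) = (56.2844−60.3875)/(234.9060−142.6215) = -0.0445. V = [p*·56.2844 + (1−p*)·60.3875]/1.11 = 52.6557. B = V − Δ·S = 60.1159.
(2,2): S=276.3600. Δ = (V_up−V_dn)/(S_up−S_dn) = (183.8950−56.2844)/(386.9040−234.9060) = 0.8396. V = [p*·183.8950 + (1−p*)·56.2844]/1.11 = 105.0535. B = V − Δ·S = -126.9656.
(1,0): S=119.8500. Δ = (V_up−V_dn)/(S_up−S_dn) = (52.6557−81.0185)/(167.7900−101.8725) = -0.4303. V = [p*·52.6557 + (1−p*)·81.0185]/1.11 = 60.9105. B = V − Δ·S = 112.4791.
(1,1): S=197.4000. Δ = (V_up−V_dn)/(S_up−S_dn) = (105.0535−52.6557)/(276.3600−167.7900) = 0.4826. V = [p*·105.0535 + (1−p*)·52.6557]/1.11 = 69.7528. B = V − Δ·S = -25.5159.
(0,0): S=141.0000. Δ = (V_up−V_dn)/(S_up−S_dn) = (69.7528−60.9105)/(197.4000−119.8500) = 0.1140. V = [p*·69.7528 + (1−p*)·60.9105]/1.11 = 58.6401. B = V − Δ·S = 42.5632.
Check: Δ(0,0)·S0 + B(0,0) = 58.6401 = V0.

(0,0): Delta=0.1140 Bond=42.5632
(1,0): Delta=-0.4303 Bond=112.4791
(1,1): Delta=0.4826 Bond=-25.5159
(2,0): Delta=-1.0000 Bond=182.8910
(2,1): Delta=-0.0445 Bond=60.1159
(2,2): Delta=0.8396 Bond=-126.9656
(3,0): Delta=-1.0000 Bond=203.0090
(3,1): Delta=-1.0000 Bond=203.0090
(3,2): Delta=0.6026 Bond=-85.2765
(3,3): Delta=1.0000 Bond=-203.0090
V0=58.6401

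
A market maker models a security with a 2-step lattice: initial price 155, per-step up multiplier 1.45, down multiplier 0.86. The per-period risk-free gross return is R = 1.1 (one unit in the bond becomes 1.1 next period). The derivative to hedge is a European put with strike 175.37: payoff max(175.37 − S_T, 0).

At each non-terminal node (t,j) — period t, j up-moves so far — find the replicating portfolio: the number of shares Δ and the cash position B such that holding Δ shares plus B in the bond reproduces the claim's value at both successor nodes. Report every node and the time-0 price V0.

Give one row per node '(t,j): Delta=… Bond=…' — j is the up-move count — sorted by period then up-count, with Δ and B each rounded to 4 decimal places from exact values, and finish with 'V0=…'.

(0,0): Delta=-0.3581 Bond=73.1753
(1,0): Delta=-0.7722 Bond=135.6878
(1,1): Delta=0.0000 Bond=0.0000
V0=17.6630

No-arbitrage ⇒ martingale measure with p* = (R−d)/(u−d) = 0.4068.
At expiry t=2: V(2,0)=60.7320, V(2,1)=0.0000, V(2,2)=0.0000
  t=1,j=0: stock 133.3000 → up 193.2850 (V=0.0000), down 114.6380 (V=60.7320). Price 32.7522; hedge Δ=-0.7722, bond B=135.6878.
  t=1,j=1: stock 224.7500 → up 325.8875 (V=0.0000), down 193.2850 (V=0.0000). Price 0.0000; hedge Δ=0.0000, bond B=0.0000.
  t=0,j=0: stock 155.0000 → up 224.7500 (V=0.0000), down 133.3000 (V=32.7522). Price 17.6630; hedge Δ=-0.3581, bond B=73.1753.
Root portfolio cost Δ·155+B reproduces V0=17.6630.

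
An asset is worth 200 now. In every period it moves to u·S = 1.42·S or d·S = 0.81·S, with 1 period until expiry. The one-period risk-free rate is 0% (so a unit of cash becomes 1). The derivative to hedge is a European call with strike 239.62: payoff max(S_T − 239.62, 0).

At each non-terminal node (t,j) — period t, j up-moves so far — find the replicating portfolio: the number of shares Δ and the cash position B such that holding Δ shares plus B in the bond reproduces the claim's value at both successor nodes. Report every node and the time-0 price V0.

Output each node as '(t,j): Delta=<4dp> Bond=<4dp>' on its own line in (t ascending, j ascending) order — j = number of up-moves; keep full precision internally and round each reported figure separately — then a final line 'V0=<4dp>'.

(0,0): Delta=0.3638 Bond=-58.9308
V0=13.8233

Risk-neutral probability p* = (R−d)/(u−d) = (1−0.81)/(1.42−0.81) = 0.3115.
Terminal values V(1,·): V(1,0)=0.0000, V(1,1)=44.3800
Node (0,0) S=200.0000: V=(p*·44.3800+(1−p*)·0.0000)/1=13.8233; Δ=(44.3800−0.0000)/(284.0000−162.0000)=0.3638; B=V−Δ·S=-58.9308
Each (Δ,B) replicates both successor values, so the strategy is self-financing and V0 is arbitrage-free.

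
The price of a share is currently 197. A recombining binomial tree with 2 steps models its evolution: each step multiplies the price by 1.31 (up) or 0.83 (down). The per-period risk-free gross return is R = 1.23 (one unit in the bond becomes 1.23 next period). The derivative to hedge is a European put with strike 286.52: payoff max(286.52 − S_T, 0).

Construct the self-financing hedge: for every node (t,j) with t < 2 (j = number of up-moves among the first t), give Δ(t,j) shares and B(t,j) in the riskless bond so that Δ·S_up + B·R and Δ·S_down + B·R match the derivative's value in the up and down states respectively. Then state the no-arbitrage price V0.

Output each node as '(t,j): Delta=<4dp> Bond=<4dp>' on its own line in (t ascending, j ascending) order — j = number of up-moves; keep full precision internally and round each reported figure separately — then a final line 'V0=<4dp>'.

(0,0): Delta=-0.6306 Bond=140.2838
(1,0): Delta=-1.0000 Bond=232.9431
(1,1): Delta=-0.5838 Bond=160.4703
V0=16.0477

Risk-neutral probability p* = (R−d)/(u−d) = (1.23−0.83)/(1.31−0.83) = 0.8333.
Terminal payoffs: V(2,0)=150.8067, V(2,1)=72.3219, V(2,2)=0.0000
(1,0): S=163.5100. Δ = (V_up−V_dn)/(S_up−S_dn) = (72.3219−150.8067)/(214.1981−135.7133) = -1.0000. V = [p*·72.3219 + (1−p*)·150.8067]/1.23 = 69.4331. B = V − Δ·S = 232.9431.
(1,1): S=258.0700. Δ = (V_up−V_dn)/(S_up−S_dn) = (0.0000−72.3219)/(338.0717−214.1981) = -0.5838. V = [p*·0.0000 + (1−p*)·72.3219]/1.23 = 9.7997. B = V − Δ·S = 160.4703.
(0,0): S=197.0000. Δ = (V_up−V_dn)/(S_up−S_dn) = (9.7997−69.4331)/(258.0700−163.5100) = -0.6306. V = [p*·9.7997 + (1−p*)·69.4331]/1.23 = 16.0477. B = V − Δ·S = 140.2838.
Root portfolio cost Δ·197+B reproduces V0=16.0477.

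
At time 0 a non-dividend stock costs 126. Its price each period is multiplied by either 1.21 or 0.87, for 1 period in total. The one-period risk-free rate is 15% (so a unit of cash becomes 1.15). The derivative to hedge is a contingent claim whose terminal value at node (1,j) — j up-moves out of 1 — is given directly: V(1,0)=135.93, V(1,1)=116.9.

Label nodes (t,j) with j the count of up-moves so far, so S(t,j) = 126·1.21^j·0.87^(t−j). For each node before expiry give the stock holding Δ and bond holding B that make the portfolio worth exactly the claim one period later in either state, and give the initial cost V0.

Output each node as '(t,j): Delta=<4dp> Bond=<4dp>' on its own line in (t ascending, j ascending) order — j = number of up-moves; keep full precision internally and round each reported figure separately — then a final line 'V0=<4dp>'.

Under the risk-neutral measure, an up-move has probability p* = (R−d)/(u−d) = 0.8235 and values discount at R = 1.15.
Payoff layer (t=1): V(1,0)=135.9300, V(1,1)=116.9000
  t=0,j=0: stock 126.0000 → up 152.4600 (V=116.9000), down 109.6200 (V=135.9300). Price 104.5724; hedge Δ=-0.4442, bond B=160.5430.
Self-financing check: at every node Δ·S+B equals the discounted successor values.

(0,0): Delta=-0.4442 Bond=160.5430
V0=104.5724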